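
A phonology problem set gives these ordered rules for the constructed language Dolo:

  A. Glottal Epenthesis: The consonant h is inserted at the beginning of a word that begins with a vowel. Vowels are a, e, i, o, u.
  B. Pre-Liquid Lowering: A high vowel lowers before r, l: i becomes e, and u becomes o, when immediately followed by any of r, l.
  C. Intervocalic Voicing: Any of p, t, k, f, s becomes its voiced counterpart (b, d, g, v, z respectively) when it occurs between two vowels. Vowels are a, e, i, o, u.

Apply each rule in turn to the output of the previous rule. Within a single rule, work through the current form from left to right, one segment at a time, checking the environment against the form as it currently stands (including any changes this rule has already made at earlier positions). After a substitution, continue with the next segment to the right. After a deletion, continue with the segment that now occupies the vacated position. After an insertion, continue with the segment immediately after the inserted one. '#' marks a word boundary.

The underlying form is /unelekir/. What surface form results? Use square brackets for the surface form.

A Glottal Epenthesis: [unelekir] → [hunelekir]
B Pre-Liquid Lowering: [hunelekir] → [huneleker]
C Intervocalic Voicing: [huneleker] → [huneleger]

[huneleger]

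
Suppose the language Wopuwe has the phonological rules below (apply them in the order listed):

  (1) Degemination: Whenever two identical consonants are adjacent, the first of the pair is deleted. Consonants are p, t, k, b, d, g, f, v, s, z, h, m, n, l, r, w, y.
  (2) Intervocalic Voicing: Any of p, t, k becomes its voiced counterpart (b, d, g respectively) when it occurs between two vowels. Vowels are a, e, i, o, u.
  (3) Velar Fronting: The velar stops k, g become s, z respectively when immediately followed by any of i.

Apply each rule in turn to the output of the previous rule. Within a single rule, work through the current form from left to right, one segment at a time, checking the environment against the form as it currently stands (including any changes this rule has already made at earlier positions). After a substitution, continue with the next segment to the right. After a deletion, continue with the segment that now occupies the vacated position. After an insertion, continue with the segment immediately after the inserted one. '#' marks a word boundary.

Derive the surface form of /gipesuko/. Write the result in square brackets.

[zibesugo]

(1) Degemination: no change — [gipesuko]
(2) Intervocalic Voicing: [gipesuko] → [gibesugo]
(3) Velar Fronting: [gibesugo] → [zibesugo]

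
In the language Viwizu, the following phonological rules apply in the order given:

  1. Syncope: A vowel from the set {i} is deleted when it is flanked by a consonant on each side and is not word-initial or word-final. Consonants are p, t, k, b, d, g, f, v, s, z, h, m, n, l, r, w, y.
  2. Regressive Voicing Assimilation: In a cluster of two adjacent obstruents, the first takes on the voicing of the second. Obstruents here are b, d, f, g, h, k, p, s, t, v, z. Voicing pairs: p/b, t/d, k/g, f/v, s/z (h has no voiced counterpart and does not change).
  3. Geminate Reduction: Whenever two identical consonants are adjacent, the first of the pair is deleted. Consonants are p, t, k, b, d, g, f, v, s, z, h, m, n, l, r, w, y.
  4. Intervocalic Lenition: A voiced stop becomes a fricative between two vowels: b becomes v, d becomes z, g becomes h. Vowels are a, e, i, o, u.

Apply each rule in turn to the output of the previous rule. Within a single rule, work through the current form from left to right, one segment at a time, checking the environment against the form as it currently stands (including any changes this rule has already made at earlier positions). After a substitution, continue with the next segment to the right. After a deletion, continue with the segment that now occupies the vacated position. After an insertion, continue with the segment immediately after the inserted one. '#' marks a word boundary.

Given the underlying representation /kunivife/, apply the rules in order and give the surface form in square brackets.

1 Syncope: [kunivife] → [kunvfe]
2 Regressive Voicing Assimilation: [kunvfe] → [kunffe]
3 Geminate Reduction: [kunffe] → [kunfe]
4 Intervocalic Lenition: no change — [kunfe]

[kunfe]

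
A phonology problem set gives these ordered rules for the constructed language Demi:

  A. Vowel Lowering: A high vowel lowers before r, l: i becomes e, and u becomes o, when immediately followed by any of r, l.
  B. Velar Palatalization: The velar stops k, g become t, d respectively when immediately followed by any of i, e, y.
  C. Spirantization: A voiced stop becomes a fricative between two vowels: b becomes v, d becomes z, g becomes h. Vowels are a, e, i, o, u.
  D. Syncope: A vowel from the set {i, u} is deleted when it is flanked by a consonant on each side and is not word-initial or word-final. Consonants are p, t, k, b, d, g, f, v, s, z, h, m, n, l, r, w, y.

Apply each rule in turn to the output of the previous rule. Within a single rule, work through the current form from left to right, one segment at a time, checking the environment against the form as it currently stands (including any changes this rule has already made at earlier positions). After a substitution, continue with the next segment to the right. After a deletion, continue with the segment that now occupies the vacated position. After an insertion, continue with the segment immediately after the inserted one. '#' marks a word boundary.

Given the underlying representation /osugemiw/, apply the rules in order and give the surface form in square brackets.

A Vowel Lowering: no change — [osugemiw]
B Velar Palatalization: [osugemiw] → [osudemiw]
C Spirantization: [osudemiw] → [osuzemiw]
D Syncope: [osuzemiw] → [oszemw]

[oszemw]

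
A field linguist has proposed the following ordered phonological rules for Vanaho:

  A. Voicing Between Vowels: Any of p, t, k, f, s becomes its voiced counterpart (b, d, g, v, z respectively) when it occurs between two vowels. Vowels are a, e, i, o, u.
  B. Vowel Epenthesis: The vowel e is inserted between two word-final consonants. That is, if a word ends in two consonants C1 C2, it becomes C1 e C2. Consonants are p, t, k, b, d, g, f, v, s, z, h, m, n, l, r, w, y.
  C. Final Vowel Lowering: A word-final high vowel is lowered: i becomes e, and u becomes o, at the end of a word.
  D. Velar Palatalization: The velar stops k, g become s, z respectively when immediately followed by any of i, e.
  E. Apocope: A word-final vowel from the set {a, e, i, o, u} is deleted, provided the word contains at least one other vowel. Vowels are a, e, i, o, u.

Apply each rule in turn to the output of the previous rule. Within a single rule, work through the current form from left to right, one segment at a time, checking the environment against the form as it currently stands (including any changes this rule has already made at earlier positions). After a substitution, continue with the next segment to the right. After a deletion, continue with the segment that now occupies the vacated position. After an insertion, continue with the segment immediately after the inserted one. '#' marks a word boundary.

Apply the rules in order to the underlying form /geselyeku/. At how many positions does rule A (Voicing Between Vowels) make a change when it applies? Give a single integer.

2

A Voicing Between Vowels: [geselyeku] → [gezelyegu]
B Vowel Epenthesis: no change — [gezelyegu]
C Final Vowel Lowering: [gezelyegu] → [gezelyego]
D Velar Palatalization: [gezelyego] → [zezelyego]
E Apocope: [zezelyego] → [zezelyeg]
Rule A changed 2 position(s).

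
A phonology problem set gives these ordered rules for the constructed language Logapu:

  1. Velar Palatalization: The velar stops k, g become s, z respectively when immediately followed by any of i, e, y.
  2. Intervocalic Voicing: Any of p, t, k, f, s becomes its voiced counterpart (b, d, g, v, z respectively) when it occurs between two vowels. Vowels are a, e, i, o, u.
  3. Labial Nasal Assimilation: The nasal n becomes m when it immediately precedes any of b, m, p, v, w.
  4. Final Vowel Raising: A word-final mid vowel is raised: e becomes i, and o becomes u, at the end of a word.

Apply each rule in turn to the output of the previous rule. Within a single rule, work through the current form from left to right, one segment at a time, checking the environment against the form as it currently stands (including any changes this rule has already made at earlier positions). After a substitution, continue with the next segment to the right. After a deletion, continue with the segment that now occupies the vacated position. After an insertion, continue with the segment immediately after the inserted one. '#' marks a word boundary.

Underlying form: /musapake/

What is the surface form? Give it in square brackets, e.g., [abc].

[muzabazi]

1 Velar Palatalization: [musapake] → [musapase]
2 Intervocalic Voicing: [musapase] → [muzabaze]
3 Labial Nasal Assimilation: no change — [muzabaze]
4 Final Vowel Raising: [muzabaze] → [muzabazi]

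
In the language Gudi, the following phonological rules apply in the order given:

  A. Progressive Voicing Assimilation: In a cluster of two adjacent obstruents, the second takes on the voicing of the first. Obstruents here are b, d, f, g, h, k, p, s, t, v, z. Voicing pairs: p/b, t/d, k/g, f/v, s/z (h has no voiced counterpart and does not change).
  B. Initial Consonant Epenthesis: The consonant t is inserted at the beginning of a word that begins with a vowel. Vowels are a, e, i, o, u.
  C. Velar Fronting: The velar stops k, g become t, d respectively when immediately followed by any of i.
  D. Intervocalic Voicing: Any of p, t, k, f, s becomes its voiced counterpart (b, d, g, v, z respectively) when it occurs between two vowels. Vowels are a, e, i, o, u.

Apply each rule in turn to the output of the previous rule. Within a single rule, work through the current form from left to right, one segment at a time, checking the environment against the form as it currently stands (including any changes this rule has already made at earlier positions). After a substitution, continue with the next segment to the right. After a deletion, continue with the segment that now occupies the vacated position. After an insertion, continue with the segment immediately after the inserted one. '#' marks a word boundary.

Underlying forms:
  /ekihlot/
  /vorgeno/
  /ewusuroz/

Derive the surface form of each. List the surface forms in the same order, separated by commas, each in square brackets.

/ekihlot/:
  A Progressive Voicing Assimilation: no change — [ekihlot]
  B Initial Consonant Epenthesis: [ekihlot] → [tekihlot]
  C Velar Fronting: [tekihlot] → [tetihlot]
  D Intervocalic Voicing: [tetihlot] → [tedihlot]
/vorgeno/:
  A Progressive Voicing Assimilation: no change — [vorgeno]
  B Initial Consonant Epenthesis: no change — [vorgeno]
  C Velar Fronting: no change — [vorgeno]
  D Intervocalic Voicing: no change — [vorgeno]
/ewusuroz/:
  A Progressive Voicing Assimilation: no change — [ewusuroz]
  B Initial Consonant Epenthesis: [ewusuroz] → [tewusuroz]
  C Velar Fronting: no change — [tewusuroz]
  D Intervocalic Voicing: [tewusuroz] → [tewuzuroz]

[tedihlot], [vorgeno], [tewuzuroz]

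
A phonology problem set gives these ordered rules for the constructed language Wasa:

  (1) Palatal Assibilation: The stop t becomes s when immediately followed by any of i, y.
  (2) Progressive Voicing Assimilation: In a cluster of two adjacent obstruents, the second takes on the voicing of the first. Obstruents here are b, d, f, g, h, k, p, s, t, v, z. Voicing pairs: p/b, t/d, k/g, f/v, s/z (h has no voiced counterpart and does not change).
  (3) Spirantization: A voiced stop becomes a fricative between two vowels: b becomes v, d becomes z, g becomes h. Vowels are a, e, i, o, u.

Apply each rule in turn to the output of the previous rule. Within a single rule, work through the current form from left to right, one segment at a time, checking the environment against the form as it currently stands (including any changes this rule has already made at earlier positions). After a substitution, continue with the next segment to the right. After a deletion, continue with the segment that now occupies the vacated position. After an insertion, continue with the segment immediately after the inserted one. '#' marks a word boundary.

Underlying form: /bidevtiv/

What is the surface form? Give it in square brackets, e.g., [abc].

[bizevziv]

(1) Palatal Assibilation: [bidevtiv] → [bidevsiv]
(2) Progressive Voicing Assimilation: [bidevsiv] → [bidevziv]
(3) Spirantization: [bidevziv] → [bizevziv]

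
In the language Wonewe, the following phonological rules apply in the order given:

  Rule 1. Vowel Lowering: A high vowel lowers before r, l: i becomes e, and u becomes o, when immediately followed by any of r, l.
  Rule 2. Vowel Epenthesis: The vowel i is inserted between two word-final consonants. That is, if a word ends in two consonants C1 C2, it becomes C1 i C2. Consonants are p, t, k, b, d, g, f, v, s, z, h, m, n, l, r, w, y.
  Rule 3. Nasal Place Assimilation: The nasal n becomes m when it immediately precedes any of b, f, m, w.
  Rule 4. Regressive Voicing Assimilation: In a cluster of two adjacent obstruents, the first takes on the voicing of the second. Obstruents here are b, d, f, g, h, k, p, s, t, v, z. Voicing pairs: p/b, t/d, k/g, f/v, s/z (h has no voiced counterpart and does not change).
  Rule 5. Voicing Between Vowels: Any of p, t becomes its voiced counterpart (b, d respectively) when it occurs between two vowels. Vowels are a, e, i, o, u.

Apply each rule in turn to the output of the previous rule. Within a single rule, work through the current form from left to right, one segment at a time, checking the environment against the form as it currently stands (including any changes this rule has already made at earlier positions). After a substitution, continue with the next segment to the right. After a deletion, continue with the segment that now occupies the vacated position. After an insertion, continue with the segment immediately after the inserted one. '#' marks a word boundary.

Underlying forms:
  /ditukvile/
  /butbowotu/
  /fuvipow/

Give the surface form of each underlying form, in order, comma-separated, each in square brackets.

[didugvele], [budbowodu], [fuvibow]

/ditukvile/:
  Rule 1 Vowel Lowering: [ditukvile] → [ditukvele]
  Rule 2 Vowel Epenthesis: no change — [ditukvele]
  Rule 3 Nasal Place Assimilation: no change — [ditukvele]
  Rule 4 Regressive Voicing Assimilation: [ditukvele] → [ditugvele]
  Rule 5 Voicing Between Vowels: [ditugvele] → [didugvele]
/butbowotu/:
  Rule 1 Vowel Lowering: no change — [butbowotu]
  Rule 2 Vowel Epenthesis: no change — [butbowotu]
  Rule 3 Nasal Place Assimilation: no change — [butbowotu]
  Rule 4 Regressive Voicing Assimilation: [butbowotu] → [budbowotu]
  Rule 5 Voicing Between Vowels: [budbowotu] → [budbowodu]
/fuvipow/:
  Rule 1 Vowel Lowering: no change — [fuvipow]
  Rule 2 Vowel Epenthesis: no change — [fuvipow]
  Rule 3 Nasal Place Assimilation: no change — [fuvipow]
  Rule 4 Regressive Voicing Assimilation: no change — [fuvipow]
  Rule 5 Voicing Between Vowels: [fuvipow] → [fuvibow]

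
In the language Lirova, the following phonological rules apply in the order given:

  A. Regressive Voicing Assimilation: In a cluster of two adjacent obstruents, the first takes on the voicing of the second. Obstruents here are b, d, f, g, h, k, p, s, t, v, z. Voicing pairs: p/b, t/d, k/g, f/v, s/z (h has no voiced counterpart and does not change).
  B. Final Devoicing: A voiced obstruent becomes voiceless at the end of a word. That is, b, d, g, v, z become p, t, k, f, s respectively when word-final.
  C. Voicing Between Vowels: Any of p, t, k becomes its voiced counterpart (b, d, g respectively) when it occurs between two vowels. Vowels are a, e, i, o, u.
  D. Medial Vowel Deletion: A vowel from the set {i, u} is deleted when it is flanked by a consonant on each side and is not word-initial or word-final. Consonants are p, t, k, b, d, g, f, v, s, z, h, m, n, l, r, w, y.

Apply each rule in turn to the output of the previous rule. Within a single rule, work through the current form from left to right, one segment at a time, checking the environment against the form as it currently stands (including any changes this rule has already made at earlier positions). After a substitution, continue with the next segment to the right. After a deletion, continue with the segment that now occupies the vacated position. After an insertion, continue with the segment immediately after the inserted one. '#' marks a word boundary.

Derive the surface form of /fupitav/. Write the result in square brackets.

A Regressive Voicing Assimilation: no change — [fupitav]
B Final Devoicing: [fupitav] → [fupitaf]
C Voicing Between Vowels: [fupitaf] → [fubidaf]
D Medial Vowel Deletion: [fubidaf] → [fbdaf]

[fbdaf]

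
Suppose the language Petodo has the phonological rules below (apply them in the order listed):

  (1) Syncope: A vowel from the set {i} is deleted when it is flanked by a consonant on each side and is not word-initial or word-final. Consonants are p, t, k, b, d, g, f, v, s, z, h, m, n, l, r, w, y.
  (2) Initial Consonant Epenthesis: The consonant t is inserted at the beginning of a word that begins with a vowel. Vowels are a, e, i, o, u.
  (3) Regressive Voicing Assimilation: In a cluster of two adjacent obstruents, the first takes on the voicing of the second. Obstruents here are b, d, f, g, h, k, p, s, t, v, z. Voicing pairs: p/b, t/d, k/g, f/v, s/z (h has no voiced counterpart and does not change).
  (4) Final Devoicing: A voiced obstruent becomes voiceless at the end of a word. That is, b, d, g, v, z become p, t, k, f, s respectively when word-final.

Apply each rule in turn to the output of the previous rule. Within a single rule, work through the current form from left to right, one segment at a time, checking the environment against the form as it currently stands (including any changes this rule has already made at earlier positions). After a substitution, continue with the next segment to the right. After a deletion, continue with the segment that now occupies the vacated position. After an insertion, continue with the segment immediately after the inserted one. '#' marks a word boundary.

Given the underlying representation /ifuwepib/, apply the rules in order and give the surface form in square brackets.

[tifuwebp]

(1) Syncope: [ifuwepib] → [ifuwepb]
(2) Initial Consonant Epenthesis: [ifuwepb] → [tifuwepb]
(3) Regressive Voicing Assimilation: [tifuwepb] → [tifuwebb]
(4) Final Devoicing: [tifuwebb] → [tifuwebp]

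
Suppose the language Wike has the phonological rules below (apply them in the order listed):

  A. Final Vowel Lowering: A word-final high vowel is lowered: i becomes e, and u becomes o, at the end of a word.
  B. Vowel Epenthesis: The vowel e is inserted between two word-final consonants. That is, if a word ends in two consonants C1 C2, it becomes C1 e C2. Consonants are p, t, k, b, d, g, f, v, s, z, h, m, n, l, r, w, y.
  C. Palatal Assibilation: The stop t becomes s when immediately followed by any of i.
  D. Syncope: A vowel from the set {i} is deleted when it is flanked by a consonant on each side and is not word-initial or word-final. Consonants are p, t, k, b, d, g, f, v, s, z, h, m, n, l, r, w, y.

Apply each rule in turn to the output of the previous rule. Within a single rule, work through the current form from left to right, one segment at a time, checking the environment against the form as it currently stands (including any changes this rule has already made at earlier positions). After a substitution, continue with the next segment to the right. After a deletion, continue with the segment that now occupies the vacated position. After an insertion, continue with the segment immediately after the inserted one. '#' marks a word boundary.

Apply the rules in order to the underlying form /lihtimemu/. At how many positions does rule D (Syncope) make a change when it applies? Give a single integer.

A Final Vowel Lowering: [lihtimemu] → [lihtimemo]
B Vowel Epenthesis: no change — [lihtimemo]
C Palatal Assibilation: [lihtimemo] → [lihsimemo]
D Syncope: [lihsimemo] → [lhsmemo]
Rule D changed 2 position(s).

2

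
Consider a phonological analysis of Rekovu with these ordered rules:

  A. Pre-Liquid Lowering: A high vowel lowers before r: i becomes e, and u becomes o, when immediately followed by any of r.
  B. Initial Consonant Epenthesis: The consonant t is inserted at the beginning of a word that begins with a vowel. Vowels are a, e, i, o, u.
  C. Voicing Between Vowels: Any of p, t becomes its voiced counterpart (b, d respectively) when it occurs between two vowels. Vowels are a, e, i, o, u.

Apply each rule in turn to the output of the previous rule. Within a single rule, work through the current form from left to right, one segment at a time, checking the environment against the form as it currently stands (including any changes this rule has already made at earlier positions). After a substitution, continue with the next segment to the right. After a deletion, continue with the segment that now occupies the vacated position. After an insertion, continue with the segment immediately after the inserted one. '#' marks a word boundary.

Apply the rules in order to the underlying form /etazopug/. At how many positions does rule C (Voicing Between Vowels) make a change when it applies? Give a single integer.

A Pre-Liquid Lowering: no change — [etazopug]
B Initial Consonant Epenthesis: [etazopug] → [tetazopug]
C Voicing Between Vowels: [tetazopug] → [tedazobug]
Rule C changed 2 position(s).

2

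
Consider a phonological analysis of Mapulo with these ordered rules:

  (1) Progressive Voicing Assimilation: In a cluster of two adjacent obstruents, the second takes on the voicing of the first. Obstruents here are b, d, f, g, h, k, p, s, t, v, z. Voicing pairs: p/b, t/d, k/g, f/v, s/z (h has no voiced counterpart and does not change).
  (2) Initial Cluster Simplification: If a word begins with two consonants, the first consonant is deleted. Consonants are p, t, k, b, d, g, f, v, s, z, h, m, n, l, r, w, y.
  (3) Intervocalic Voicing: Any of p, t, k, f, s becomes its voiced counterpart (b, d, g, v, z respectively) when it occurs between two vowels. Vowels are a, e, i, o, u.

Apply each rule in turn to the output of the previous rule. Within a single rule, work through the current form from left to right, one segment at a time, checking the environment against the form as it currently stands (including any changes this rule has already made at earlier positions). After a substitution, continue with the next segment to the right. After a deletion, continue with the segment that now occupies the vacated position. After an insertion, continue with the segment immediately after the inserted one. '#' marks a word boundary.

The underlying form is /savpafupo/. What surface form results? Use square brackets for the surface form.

[savbavubo]

(1) Progressive Voicing Assimilation: [savpafupo] → [savbafupo]
(2) Initial Cluster Simplification: no change — [savbafupo]
(3) Intervocalic Voicing: [savbafupo] → [savbavubo]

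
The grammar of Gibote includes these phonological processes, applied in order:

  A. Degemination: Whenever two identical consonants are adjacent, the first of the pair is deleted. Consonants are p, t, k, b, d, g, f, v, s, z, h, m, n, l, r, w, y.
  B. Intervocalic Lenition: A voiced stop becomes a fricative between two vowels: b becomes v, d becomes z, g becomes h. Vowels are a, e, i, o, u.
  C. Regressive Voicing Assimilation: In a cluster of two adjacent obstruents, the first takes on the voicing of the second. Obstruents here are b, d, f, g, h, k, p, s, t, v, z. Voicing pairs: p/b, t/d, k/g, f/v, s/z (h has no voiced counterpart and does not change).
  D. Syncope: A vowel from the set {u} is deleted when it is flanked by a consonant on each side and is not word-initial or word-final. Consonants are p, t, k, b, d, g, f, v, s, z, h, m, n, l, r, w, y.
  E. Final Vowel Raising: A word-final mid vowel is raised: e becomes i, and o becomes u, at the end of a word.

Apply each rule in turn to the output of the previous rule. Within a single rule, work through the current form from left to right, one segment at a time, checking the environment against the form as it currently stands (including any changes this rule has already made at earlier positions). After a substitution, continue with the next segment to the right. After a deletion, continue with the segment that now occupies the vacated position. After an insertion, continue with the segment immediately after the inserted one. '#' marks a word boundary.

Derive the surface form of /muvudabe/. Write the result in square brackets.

A Degemination: no change — [muvudabe]
B Intervocalic Lenition: [muvudabe] → [muvuzave]
C Regressive Voicing Assimilation: no change — [muvuzave]
D Syncope: [muvuzave] → [mvzave]
E Final Vowel Raising: [mvzave] → [mvzavi]

[mvzavi]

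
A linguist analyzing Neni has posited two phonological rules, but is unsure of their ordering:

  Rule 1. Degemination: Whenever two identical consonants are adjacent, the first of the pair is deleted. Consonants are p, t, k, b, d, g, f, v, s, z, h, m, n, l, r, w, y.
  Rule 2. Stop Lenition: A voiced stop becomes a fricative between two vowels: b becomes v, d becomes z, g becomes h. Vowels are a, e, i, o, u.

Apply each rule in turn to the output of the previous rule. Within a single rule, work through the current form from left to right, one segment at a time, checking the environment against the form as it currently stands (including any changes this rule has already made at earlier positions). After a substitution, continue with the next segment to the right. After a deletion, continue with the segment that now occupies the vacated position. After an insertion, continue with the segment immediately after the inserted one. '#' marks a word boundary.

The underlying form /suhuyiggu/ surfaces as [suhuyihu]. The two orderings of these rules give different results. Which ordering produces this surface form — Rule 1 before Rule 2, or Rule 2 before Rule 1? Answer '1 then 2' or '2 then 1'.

Order 1 then 2:
  1 Degemination: [suhuyiggu] → [suhuyigu]
  2 Stop Lenition: [suhuyigu] → [suhuyihu]
  result: [suhuyihu]
Order 2 then 1:
  2 Stop Lenition: no change — [suhuyiggu]
  1 Degemination: [suhuyiggu] → [suhuyigu]
  result: [suhuyigu]

1 then 2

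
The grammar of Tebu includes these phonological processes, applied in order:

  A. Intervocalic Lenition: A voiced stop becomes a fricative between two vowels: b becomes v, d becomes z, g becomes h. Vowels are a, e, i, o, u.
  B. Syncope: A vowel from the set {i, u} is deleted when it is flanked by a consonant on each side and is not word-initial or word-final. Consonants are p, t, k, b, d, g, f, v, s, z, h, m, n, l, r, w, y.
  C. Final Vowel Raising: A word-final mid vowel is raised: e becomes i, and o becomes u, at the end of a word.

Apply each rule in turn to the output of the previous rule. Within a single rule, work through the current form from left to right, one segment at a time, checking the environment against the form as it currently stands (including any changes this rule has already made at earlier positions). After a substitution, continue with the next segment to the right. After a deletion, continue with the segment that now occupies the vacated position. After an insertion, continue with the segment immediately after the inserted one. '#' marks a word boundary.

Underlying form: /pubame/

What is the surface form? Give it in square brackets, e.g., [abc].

A Intervocalic Lenition: [pubame] → [puvame]
B Syncope: [puvame] → [pvame]
C Final Vowel Raising: [pvame] → [pvami]

[pvami]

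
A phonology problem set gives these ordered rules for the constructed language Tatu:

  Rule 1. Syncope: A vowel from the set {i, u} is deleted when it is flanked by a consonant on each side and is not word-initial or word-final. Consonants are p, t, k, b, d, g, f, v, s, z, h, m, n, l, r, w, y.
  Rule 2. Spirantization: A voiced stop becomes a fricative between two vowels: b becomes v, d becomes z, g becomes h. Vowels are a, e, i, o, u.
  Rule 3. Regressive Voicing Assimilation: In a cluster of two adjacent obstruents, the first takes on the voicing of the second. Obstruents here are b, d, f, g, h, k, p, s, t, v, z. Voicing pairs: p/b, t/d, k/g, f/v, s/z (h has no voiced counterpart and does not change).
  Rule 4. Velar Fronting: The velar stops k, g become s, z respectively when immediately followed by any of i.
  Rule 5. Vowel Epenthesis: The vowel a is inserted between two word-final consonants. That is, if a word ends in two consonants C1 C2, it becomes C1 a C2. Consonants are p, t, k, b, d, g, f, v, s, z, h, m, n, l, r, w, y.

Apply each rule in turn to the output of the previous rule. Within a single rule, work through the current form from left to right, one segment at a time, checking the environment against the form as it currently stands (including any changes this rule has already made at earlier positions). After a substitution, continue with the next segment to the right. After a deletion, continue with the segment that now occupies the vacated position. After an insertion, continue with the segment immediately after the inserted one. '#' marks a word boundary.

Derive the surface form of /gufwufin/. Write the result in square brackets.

Rule 1 Syncope: [gufwufin] → [gfwfn]
Rule 2 Spirantization: no change — [gfwfn]
Rule 3 Regressive Voicing Assimilation: [gfwfn] → [kfwfn]
Rule 4 Velar Fronting: no change — [kfwfn]
Rule 5 Vowel Epenthesis: [kfwfn] → [kfwfan]

[kfwfan]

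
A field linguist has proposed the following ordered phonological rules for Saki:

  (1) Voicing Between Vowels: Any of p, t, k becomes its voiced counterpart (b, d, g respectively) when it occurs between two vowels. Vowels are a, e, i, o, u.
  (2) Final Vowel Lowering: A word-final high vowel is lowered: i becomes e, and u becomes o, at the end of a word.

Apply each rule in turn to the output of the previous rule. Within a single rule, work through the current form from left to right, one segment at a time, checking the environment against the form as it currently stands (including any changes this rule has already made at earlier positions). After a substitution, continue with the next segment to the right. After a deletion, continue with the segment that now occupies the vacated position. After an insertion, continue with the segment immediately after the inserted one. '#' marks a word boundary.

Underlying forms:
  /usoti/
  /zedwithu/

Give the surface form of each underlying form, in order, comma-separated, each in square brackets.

/usoti/:
  (1) Voicing Between Vowels: [usoti] → [usodi]
  (2) Final Vowel Lowering: [usodi] → [usode]
/zedwithu/:
  (1) Voicing Between Vowels: no change — [zedwithu]
  (2) Final Vowel Lowering: [zedwithu] → [zedwitho]

[usode], [zedwitho]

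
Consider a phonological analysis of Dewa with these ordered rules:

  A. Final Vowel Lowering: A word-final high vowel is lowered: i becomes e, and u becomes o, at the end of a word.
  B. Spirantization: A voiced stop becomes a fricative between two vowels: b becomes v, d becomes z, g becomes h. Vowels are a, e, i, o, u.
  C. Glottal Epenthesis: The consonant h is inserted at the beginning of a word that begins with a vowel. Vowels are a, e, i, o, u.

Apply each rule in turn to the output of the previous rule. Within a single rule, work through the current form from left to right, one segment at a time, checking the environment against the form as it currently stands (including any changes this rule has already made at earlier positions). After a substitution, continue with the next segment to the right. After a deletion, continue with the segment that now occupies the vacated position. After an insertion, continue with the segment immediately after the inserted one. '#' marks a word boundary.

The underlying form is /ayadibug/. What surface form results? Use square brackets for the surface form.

A Final Vowel Lowering: no change — [ayadibug]
B Spirantization: [ayadibug] → [ayazivug]
C Glottal Epenthesis: [ayazivug] → [hayazivug]

[hayazivug]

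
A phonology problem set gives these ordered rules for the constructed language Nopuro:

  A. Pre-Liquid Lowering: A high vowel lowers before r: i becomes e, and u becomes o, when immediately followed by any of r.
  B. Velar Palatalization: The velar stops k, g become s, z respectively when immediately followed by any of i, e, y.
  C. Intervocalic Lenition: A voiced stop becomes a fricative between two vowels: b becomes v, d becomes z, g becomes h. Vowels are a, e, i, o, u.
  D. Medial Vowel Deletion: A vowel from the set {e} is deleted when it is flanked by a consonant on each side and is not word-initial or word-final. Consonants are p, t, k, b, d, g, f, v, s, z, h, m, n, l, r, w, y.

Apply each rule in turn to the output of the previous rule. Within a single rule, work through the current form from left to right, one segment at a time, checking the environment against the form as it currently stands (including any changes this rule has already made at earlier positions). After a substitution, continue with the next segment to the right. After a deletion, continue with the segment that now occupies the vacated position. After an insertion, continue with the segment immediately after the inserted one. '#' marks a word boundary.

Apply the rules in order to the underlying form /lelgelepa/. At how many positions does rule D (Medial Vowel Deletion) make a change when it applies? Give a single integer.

3

A Pre-Liquid Lowering: no change — [lelgelepa]
B Velar Palatalization: [lelgelepa] → [lelzelepa]
C Intervocalic Lenition: no change — [lelzelepa]
D Medial Vowel Deletion: [lelzelepa] → [llzlpa]
Rule D changed 3 position(s).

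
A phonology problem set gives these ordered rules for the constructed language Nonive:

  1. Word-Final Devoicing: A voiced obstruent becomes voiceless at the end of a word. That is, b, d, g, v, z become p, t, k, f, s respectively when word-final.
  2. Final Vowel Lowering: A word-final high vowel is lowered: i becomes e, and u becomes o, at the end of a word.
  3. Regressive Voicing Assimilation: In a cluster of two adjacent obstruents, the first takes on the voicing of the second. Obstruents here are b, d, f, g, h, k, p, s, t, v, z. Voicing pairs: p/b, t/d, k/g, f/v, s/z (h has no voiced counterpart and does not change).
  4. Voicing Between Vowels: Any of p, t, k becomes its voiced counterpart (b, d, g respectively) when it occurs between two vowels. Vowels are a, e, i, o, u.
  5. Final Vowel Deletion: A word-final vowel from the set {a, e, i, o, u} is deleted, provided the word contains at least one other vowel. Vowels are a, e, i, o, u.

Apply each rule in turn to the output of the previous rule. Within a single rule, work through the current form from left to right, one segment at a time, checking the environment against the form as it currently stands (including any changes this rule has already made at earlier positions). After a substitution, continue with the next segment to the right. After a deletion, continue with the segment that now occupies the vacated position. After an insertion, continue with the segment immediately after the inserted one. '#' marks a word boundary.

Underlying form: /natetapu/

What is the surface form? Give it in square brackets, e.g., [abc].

1 Word-Final Devoicing: no change — [natetapu]
2 Final Vowel Lowering: [natetapu] → [natetapo]
3 Regressive Voicing Assimilation: no change — [natetapo]
4 Voicing Between Vowels: [natetapo] → [nadedabo]
5 Final Vowel Deletion: [nadedabo] → [nadedab]

[nadedab]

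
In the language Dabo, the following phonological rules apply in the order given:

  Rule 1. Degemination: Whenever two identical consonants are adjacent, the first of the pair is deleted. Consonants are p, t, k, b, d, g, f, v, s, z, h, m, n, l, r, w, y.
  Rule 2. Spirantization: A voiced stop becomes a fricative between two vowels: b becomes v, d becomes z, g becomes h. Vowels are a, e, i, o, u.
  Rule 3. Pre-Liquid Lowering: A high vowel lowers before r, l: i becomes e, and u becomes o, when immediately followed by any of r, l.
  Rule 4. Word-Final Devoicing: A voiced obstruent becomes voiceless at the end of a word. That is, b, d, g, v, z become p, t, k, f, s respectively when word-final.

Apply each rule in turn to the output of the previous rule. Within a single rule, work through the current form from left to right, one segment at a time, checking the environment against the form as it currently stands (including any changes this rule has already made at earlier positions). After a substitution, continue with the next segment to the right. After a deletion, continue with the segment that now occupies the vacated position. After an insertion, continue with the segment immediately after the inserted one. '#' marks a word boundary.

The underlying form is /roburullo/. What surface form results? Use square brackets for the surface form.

Rule 1 Degemination: [roburullo] → [roburulo]
Rule 2 Spirantization: [roburulo] → [rovurulo]
Rule 3 Pre-Liquid Lowering: [rovurulo] → [rovorolo]
Rule 4 Word-Final Devoicing: no change — [rovorolo]

[rovorolo]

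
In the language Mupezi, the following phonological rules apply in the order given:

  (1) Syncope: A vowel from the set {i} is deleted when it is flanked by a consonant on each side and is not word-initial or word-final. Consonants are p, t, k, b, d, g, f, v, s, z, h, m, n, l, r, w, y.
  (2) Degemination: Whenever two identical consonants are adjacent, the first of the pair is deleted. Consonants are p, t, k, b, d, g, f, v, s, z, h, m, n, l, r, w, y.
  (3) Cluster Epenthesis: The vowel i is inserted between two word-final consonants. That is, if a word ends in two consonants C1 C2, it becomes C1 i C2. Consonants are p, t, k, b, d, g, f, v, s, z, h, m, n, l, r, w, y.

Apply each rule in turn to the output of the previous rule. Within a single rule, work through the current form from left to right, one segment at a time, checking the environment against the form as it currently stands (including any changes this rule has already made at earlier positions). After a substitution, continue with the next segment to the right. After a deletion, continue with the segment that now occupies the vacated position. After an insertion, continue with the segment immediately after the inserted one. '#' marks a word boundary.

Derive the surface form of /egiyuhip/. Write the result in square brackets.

[egyuhip]

(1) Syncope: [egiyuhip] → [egyuhp]
(2) Degemination: no change — [egyuhp]
(3) Cluster Epenthesis: [egyuhp] → [egyuhip]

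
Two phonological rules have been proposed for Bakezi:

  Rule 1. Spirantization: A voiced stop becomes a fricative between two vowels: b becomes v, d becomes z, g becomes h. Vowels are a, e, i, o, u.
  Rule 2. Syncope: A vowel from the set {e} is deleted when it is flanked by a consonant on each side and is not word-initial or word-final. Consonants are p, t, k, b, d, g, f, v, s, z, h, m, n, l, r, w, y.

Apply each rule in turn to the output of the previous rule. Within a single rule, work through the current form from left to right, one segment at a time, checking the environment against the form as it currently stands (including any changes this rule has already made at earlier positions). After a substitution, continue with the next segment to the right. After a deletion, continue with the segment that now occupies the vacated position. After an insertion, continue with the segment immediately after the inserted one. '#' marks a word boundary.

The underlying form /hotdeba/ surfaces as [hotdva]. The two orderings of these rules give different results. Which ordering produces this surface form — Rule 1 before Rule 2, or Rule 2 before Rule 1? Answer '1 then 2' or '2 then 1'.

1 then 2

Order 1 then 2:
  1 Spirantization: [hotdeba] → [hotdeva]
  2 Syncope: [hotdeva] → [hotdva]
  result: [hotdva]
Order 2 then 1:
  2 Syncope: [hotdeba] → [hotdba]
  1 Spirantization: no change — [hotdba]
  result: [hotdba]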